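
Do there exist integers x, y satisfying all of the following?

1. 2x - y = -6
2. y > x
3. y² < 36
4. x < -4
Yes

Take x = -5, y = -4. Substituting into each constraint:
  (1) 2(-5) + 4 = -6 ✓
  (2) -4 > -5 ✓
  (3) y² = (-4)² = 16, and 16 < 36 ✓
  (4) -5 < -4 ✓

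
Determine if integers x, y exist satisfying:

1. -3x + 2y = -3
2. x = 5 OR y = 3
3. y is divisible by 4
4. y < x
No

A contradictory subset is {-3x + 2y = -3, x = 5 OR y = 3, y < x}. No integer assignment can satisfy these jointly:

  - -3x + 2y = -3: is a linear equation tying the variables together
  - x = 5 OR y = 3: forces a choice: either x = 5 or y = 3
  - y < x: bounds one variable relative to another variable

Split on the disjunction (x = 5 OR y = 3):
  • If x = 5: the equation forces y = 6, giving (x, y) = (5, 6), which violates x > y.
  • If y = 3: the equation forces x = 3, giving (y, x) = (3, 3), which violates x > y.
Both branches are infeasible, so the system has no integer solution.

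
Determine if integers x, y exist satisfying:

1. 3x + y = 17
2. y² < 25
Yes

Take x = 5, y = 2. Substituting into each constraint:
  (1) 3(5) + 2 = 17 ✓
  (2) y² = (2)² = 4, and 4 < 25 ✓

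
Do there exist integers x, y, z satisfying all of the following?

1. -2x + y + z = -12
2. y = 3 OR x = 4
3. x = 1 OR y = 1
Yes

Take x = 1, y = 3, z = -13. Substituting into each constraint:
  (1) -2(1) + 3 + (-13) = -12 ✓
  (2) y = 3, target 3 ✓ (first branch holds)
  (3) x = 1, target 1 ✓ (first branch holds)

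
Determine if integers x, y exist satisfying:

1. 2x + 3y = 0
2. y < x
Yes

Take x = 3, y = -2. Substituting into each constraint:
  (1) 2(3) + 3(-2) = 0 ✓
  (2) -2 < 3 ✓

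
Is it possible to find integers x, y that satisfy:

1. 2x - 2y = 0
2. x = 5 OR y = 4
Yes

Take x = 4, y = 4. Substituting into each constraint:
  (1) 2(4) - 2(4) = 0 ✓
  (2) y = 4, target 4 ✓ (second branch holds)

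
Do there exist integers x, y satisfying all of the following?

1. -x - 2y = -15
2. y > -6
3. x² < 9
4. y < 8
Yes

Take x = 1, y = 7. Substituting into each constraint:
  (1) (-1) - 2(7) = -15 ✓
  (2) 7 > -6 ✓
  (3) x² = (1)² = 1, and 1 < 9 ✓
  (4) 7 < 8 ✓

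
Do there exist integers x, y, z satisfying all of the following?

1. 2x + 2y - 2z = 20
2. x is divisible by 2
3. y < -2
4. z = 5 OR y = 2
Yes

Take x = 18, y = -3, z = 5. Substituting into each constraint:
  (1) 2(18) + 2(-3) - 2(5) = 20 ✓
  (2) 18 = 2 × 9, remainder 0 ✓
  (3) -3 < -2 ✓
  (4) z = 5, target 5 ✓ (first branch holds)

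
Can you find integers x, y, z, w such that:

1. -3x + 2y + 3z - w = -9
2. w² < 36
Yes

Take x = 0, y = 0, z = -3, w = 0. Substituting into each constraint:
  (1) -3(0) + 2(0) + 3(-3) + 0 = -9 ✓
  (2) w² = (0)² = 0, and 0 < 36 ✓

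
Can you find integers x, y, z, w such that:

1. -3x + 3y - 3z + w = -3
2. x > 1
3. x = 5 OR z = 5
Yes

Take x = 5, y = 10, z = 6, w = 0. Substituting into each constraint:
  (1) -3(5) + 3(10) - 3(6) + 0 = -3 ✓
  (2) 5 > 1 ✓
  (3) x = 5, target 5 ✓ (first branch holds)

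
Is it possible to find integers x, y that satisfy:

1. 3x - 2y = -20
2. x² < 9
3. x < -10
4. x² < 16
No

A contradictory subset is {x² < 9, x < -10}. No integer assignment can satisfy these jointly:

  - x² < 9: restricts x to |x| ≤ 2
  - x < -10: bounds one variable relative to a constant

Direct contradiction: the bounds on x require x ≥ -2 and x ≤ -11 simultaneously, which is empty.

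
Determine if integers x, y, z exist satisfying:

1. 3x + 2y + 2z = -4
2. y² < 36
Yes

Take x = 0, y = -2, z = 0. Substituting into each constraint:
  (1) 3(0) + 2(-2) + 2(0) = -4 ✓
  (2) y² = (-2)² = 4, and 4 < 36 ✓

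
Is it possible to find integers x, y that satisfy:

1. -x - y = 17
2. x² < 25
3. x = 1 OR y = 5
Yes

Take x = 1, y = -18. Substituting into each constraint:
  (1) (-1) + 18 = 17 ✓
  (2) x² = (1)² = 1, and 1 < 25 ✓
  (3) x = 1, target 1 ✓ (first branch holds)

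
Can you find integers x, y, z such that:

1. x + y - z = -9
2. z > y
Yes

Take x = -8, y = 0, z = 1. Substituting into each constraint:
  (1) (-8) + 0 + (-1) = -9 ✓
  (2) 1 > 0 ✓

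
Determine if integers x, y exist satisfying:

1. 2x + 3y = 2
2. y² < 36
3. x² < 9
Yes

Take x = 1, y = 0. Substituting into each constraint:
  (1) 2(1) + 3(0) = 2 ✓
  (2) y² = (0)² = 0, and 0 < 36 ✓
  (3) x² = (1)² = 1, and 1 < 9 ✓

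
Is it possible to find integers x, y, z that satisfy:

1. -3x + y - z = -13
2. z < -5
Yes

Take x = 0, y = -19, z = -6. Substituting into each constraint:
  (1) -3(0) + (-19) + 6 = -13 ✓
  (2) -6 < -5 ✓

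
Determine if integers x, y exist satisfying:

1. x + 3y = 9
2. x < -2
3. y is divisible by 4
Yes

Take x = -3, y = 4. Substituting into each constraint:
  (1) (-3) + 3(4) = 9 ✓
  (2) -3 < -2 ✓
  (3) 4 = 4 × 1, remainder 0 ✓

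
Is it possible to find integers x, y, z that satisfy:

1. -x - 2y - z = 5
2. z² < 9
Yes

Take x = -5, y = 0, z = 0. Substituting into each constraint:
  (1) 5 - 2(0) + 0 = 5 ✓
  (2) z² = (0)² = 0, and 0 < 9 ✓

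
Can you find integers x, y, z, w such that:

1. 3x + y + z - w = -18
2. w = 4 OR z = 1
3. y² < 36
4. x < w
Yes

Take x = -8, y = -2, z = 1, w = -7. Substituting into each constraint:
  (1) 3(-8) + (-2) + 1 + 7 = -18 ✓
  (2) z = 1, target 1 ✓ (second branch holds)
  (3) y² = (-2)² = 4, and 4 < 36 ✓
  (4) -8 < -7 ✓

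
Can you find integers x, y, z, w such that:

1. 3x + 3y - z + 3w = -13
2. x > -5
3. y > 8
Yes

Take x = 0, y = 9, z = 1, w = -13. Substituting into each constraint:
  (1) 3(0) + 3(9) + (-1) + 3(-13) = -13 ✓
  (2) 0 > -5 ✓
  (3) 9 > 8 ✓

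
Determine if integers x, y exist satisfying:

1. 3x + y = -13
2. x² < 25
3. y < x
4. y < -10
Yes

Take x = 0, y = -13. Substituting into each constraint:
  (1) 3(0) + (-13) = -13 ✓
  (2) x² = (0)² = 0, and 0 < 25 ✓
  (3) -13 < 0 ✓
  (4) -13 < -10 ✓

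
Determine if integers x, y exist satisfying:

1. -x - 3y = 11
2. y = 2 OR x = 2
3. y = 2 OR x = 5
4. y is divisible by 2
Yes

Take x = -17, y = 2. Substituting into each constraint:
  (1) 17 - 3(2) = 11 ✓
  (2) y = 2, target 2 ✓ (first branch holds)
  (3) y = 2, target 2 ✓ (first branch holds)
  (4) 2 = 2 × 1, remainder 0 ✓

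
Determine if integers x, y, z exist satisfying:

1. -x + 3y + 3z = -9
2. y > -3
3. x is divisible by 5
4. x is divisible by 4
Yes

Take x = 0, y = 0, z = -3. Substituting into each constraint:
  (1) 0 + 3(0) + 3(-3) = -9 ✓
  (2) 0 > -3 ✓
  (3) 0 = 5 × 0, remainder 0 ✓
  (4) 0 = 4 × 0, remainder 0 ✓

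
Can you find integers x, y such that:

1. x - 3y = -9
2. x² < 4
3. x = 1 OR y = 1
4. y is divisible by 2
No

A contradictory subset is {x - 3y = -9, x = 1 OR y = 1, y is divisible by 2}. No integer assignment can satisfy these jointly:

  - x - 3y = -9: is a linear equation tying the variables together
  - x = 1 OR y = 1: forces a choice: either x = 1 or y = 1
  - y is divisible by 2: restricts y to multiples of 2

Split on the disjunction (x = 1 OR y = 1):
  • If x = 1: with x = 1, writing y = 2y', every remaining term of the linear equation is divisible by 6, so the left side is ≡ 0 (mod 6); but the right side -10 ≡ 2 (mod 6). No integers can satisfy it.
  • If y = 1: this contradicts the divisibility constraint — 1 is not a multiple of 2.
Both branches are infeasible, so the system has no integer solution.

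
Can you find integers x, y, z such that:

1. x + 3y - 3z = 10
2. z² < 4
Yes

Take x = 10, y = 0, z = 0. Substituting into each constraint:
  (1) 10 + 3(0) - 3(0) = 10 ✓
  (2) z² = (0)² = 0, and 0 < 4 ✓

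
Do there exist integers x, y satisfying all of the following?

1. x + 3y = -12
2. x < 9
Yes

Take x = -12, y = 0. Substituting into each constraint:
  (1) (-12) + 3(0) = -12 ✓
  (2) -12 < 9 ✓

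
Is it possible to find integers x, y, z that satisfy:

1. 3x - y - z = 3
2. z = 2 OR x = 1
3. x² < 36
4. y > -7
Yes

Take x = 1, y = 0, z = 0. Substituting into each constraint:
  (1) 3(1) + 0 + 0 = 3 ✓
  (2) x = 1, target 1 ✓ (second branch holds)
  (3) x² = (1)² = 1, and 1 < 36 ✓
  (4) 0 > -7 ✓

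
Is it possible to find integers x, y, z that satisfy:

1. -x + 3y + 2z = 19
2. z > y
Yes

Take x = -22, y = -1, z = 0. Substituting into each constraint:
  (1) 22 + 3(-1) + 2(0) = 19 ✓
  (2) 0 > -1 ✓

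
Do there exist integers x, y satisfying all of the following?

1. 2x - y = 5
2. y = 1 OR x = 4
Yes

Take x = 4, y = 3. Substituting into each constraint:
  (1) 2(4) + (-3) = 5 ✓
  (2) x = 4, target 4 ✓ (second branch holds)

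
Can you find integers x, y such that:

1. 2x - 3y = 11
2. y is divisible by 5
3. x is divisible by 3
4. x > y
No

A contradictory subset is {2x - 3y = 11, x is divisible by 3}. No integer assignment can satisfy these jointly:

  - 2x - 3y = 11: is a linear equation tying the variables together
  - x is divisible by 3: restricts x to multiples of 3

Modular obstruction: writing x = 3x', every remaining term of the linear equation is divisible by 3, so the left side is ≡ 0 (mod 3); but the right side 11 ≡ 2 (mod 3). No integers can satisfy it.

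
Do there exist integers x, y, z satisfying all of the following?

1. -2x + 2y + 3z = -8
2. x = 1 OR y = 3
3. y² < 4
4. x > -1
Yes

Take x = 1, y = 0, z = -2. Substituting into each constraint:
  (1) -2(1) + 2(0) + 3(-2) = -8 ✓
  (2) x = 1, target 1 ✓ (first branch holds)
  (3) y² = (0)² = 0, and 0 < 4 ✓
  (4) 1 > -1 ✓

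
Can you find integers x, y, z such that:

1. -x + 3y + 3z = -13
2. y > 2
Yes

Take x = 22, y = 3, z = 0. Substituting into each constraint:
  (1) (-22) + 3(3) + 3(0) = -13 ✓
  (2) 3 > 2 ✓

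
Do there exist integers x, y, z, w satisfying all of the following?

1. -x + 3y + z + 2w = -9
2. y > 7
Yes

Take x = 33, y = 8, z = 0, w = 0. Substituting into each constraint:
  (1) (-33) + 3(8) + 0 + 2(0) = -9 ✓
  (2) 8 > 7 ✓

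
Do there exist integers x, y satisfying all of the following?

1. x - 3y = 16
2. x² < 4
Yes

Take x = 1, y = -5. Substituting into each constraint:
  (1) 1 - 3(-5) = 16 ✓
  (2) x² = (1)² = 1, and 1 < 4 ✓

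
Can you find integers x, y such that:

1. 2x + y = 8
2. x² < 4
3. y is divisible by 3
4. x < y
Yes

Take x = 1, y = 6. Substituting into each constraint:
  (1) 2(1) + 6 = 8 ✓
  (2) x² = (1)² = 1, and 1 < 4 ✓
  (3) 6 = 3 × 2, remainder 0 ✓
  (4) 1 < 6 ✓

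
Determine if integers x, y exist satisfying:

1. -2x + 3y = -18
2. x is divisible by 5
Yes

Take x = 0, y = -6. Substituting into each constraint:
  (1) -2(0) + 3(-6) = -18 ✓
  (2) 0 = 5 × 0, remainder 0 ✓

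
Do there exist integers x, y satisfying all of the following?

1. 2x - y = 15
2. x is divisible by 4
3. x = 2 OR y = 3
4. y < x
No

A contradictory subset is {2x - y = 15, x is divisible by 4, x = 2 OR y = 3}. No integer assignment can satisfy these jointly:

  - 2x - y = 15: is a linear equation tying the variables together
  - x is divisible by 4: restricts x to multiples of 4
  - x = 2 OR y = 3: forces a choice: either x = 2 or y = 3

Split on the disjunction (x = 2 OR y = 3):
  • If x = 2: this contradicts the divisibility constraint — 2 is not a multiple of 4.
  • If y = 3: with y = 3, writing x = 4x', every remaining term of the linear equation is divisible by 8, so the left side is ≡ 0 (mod 8); but the right side 18 ≡ 2 (mod 8). No integers can satisfy it.
Both branches are infeasible, so the system has no integer solution.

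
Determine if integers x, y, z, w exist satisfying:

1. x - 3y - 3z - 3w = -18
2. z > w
Yes

Take x = -15, y = 0, z = 1, w = 0. Substituting into each constraint:
  (1) (-15) - 3(0) - 3(1) - 3(0) = -18 ✓
  (2) 1 > 0 ✓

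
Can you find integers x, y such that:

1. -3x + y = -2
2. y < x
Yes

Take x = 0, y = -2. Substituting into each constraint:
  (1) -3(0) + (-2) = -2 ✓
  (2) -2 < 0 ✓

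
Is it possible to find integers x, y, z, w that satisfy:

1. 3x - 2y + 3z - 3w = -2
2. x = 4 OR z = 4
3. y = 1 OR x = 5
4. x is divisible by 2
Yes

Take x = 6, y = 1, z = 4, w = 10. Substituting into each constraint:
  (1) 3(6) - 2(1) + 3(4) - 3(10) = -2 ✓
  (2) z = 4, target 4 ✓ (second branch holds)
  (3) y = 1, target 1 ✓ (first branch holds)
  (4) 6 = 2 × 3, remainder 0 ✓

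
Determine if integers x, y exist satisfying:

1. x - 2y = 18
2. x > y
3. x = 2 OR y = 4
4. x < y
No

A contradictory subset is {x > y, x < y}. No integer assignment can satisfy these jointly:

  - x > y: bounds one variable relative to another variable
  - x < y: bounds one variable relative to another variable

Direct contradiction: x > y and y > x cannot both hold.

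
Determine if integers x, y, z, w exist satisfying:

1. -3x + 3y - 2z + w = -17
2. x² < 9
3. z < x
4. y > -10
Yes

Take x = 0, y = 0, z = -1, w = -19. Substituting into each constraint:
  (1) -3(0) + 3(0) - 2(-1) + (-19) = -17 ✓
  (2) x² = (0)² = 0, and 0 < 9 ✓
  (3) -1 < 0 ✓
  (4) 0 > -10 ✓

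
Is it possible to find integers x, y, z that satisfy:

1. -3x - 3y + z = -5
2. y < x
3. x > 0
Yes

Take x = 1, y = 0, z = -2. Substituting into each constraint:
  (1) -3(1) - 3(0) + (-2) = -5 ✓
  (2) 0 < 1 ✓
  (3) 1 > 0 ✓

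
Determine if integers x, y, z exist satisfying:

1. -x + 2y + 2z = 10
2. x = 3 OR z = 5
Yes

Take x = 0, y = 0, z = 5. Substituting into each constraint:
  (1) 0 + 2(0) + 2(5) = 10 ✓
  (2) z = 5, target 5 ✓ (second branch holds)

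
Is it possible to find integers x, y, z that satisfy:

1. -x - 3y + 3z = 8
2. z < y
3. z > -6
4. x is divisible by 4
Yes

Take x = -20, y = 0, z = -4. Substituting into each constraint:
  (1) 20 - 3(0) + 3(-4) = 8 ✓
  (2) -4 < 0 ✓
  (3) -4 > -6 ✓
  (4) -20 = 4 × -5, remainder 0 ✓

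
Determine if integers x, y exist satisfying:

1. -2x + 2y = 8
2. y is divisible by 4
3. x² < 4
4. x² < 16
Yes

Take x = 0, y = 4. Substituting into each constraint:
  (1) -2(0) + 2(4) = 8 ✓
  (2) 4 = 4 × 1, remainder 0 ✓
  (3) x² = (0)² = 0, and 0 < 4 ✓
  (4) x² = (0)² = 0, and 0 < 16 ✓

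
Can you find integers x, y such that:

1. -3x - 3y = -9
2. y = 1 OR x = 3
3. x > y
Yes

Take x = 3, y = 0. Substituting into each constraint:
  (1) -3(3) - 3(0) = -9 ✓
  (2) x = 3, target 3 ✓ (second branch holds)
  (3) 3 > 0 ✓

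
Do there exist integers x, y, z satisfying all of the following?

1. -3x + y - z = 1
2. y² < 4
Yes

Take x = 0, y = 0, z = -1. Substituting into each constraint:
  (1) -3(0) + 0 + 1 = 1 ✓
  (2) y² = (0)² = 0, and 0 < 4 ✓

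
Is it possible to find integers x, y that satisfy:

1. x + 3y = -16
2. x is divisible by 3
No

The full constraint system is jointly infeasible over the integers. Each constraint and what it forces:

  - x + 3y = -16: is a linear equation tying the variables together
  - x is divisible by 3: restricts x to multiples of 3

Modular obstruction: writing x = 3x', every remaining term of the linear equation is divisible by 3, so the left side is ≡ 0 (mod 3); but the right side -16 ≡ 2 (mod 3). No integers can satisfy it.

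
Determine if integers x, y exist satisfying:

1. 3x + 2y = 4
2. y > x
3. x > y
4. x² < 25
No

A contradictory subset is {y > x, x > y}. No integer assignment can satisfy these jointly:

  - y > x: bounds one variable relative to another variable
  - x > y: bounds one variable relative to another variable

Direct contradiction: y > x and x > y cannot both hold.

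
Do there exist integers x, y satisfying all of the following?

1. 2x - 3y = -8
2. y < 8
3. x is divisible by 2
Yes

Take x = 2, y = 4. Substituting into each constraint:
  (1) 2(2) - 3(4) = -8 ✓
  (2) 4 < 8 ✓
  (3) 2 = 2 × 1, remainder 0 ✓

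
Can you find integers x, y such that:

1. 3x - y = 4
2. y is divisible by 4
Yes

Take x = 4, y = 8. Substituting into each constraint:
  (1) 3(4) + (-8) = 4 ✓
  (2) 8 = 4 × 2, remainder 0 ✓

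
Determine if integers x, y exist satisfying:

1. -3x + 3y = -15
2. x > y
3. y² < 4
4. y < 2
Yes

Take x = 5, y = 0. Substituting into each constraint:
  (1) -3(5) + 3(0) = -15 ✓
  (2) 5 > 0 ✓
  (3) y² = (0)² = 0, and 0 < 4 ✓
  (4) 0 < 2 ✓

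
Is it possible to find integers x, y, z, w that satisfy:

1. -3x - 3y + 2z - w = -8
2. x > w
Yes

Take x = 0, y = 3, z = 0, w = -1. Substituting into each constraint:
  (1) -3(0) - 3(3) + 2(0) + 1 = -8 ✓
  (2) 0 > -1 ✓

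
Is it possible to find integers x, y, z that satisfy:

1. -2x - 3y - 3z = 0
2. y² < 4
Yes

Take x = 0, y = 0, z = 0. Substituting into each constraint:
  (1) -2(0) - 3(0) - 3(0) = 0 ✓
  (2) y² = (0)² = 0, and 0 < 4 ✓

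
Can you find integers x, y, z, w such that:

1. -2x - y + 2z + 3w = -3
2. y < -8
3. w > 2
Yes

Take x = 12, y = -9, z = 0, w = 4. Substituting into each constraint:
  (1) -2(12) + 9 + 2(0) + 3(4) = -3 ✓
  (2) -9 < -8 ✓
  (3) 4 > 2 ✓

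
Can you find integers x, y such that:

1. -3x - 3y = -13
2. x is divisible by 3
No

Even the single constraint (-3x - 3y = -13) is infeasible over the integers.

  - -3x - 3y = -13: every term on the left is divisible by 3, so the LHS ≡ 0 (mod 3), but the RHS -13 is not — no integer solution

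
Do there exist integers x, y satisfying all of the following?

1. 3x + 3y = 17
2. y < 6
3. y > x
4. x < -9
No

Even the single constraint (3x + 3y = 17) is infeasible over the integers.

  - 3x + 3y = 17: every term on the left is divisible by 3, so the LHS ≡ 0 (mod 3), but the RHS 17 is not — no integer solution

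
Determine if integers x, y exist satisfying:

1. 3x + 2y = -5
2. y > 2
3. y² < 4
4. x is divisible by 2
No

A contradictory subset is {3x + 2y = -5, x is divisible by 2}. No integer assignment can satisfy these jointly:

  - 3x + 2y = -5: is a linear equation tying the variables together
  - x is divisible by 2: restricts x to multiples of 2

Modular obstruction: writing x = 2x', every remaining term of the linear equation is divisible by 2, so the left side is ≡ 0 (mod 2); but the right side -5 ≡ 1 (mod 2). No integers can satisfy it.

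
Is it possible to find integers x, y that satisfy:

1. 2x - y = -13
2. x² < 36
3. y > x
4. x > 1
Yes

Take x = 2, y = 17. Substituting into each constraint:
  (1) 2(2) + (-17) = -13 ✓
  (2) x² = (2)² = 4, and 4 < 36 ✓
  (3) 17 > 2 ✓
  (4) 2 > 1 ✓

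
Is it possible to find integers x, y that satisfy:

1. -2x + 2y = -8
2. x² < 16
Yes

Take x = 0, y = -4. Substituting into each constraint:
  (1) -2(0) + 2(-4) = -8 ✓
  (2) x² = (0)² = 0, and 0 < 16 ✓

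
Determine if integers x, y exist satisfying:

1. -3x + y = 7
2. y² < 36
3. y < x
Yes

Take x = -4, y = -5. Substituting into each constraint:
  (1) -3(-4) + (-5) = 7 ✓
  (2) y² = (-5)² = 25, and 25 < 36 ✓
  (3) -5 < -4 ✓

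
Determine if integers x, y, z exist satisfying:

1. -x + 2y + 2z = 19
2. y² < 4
Yes

Take x = -19, y = 0, z = 0. Substituting into each constraint:
  (1) 19 + 2(0) + 2(0) = 19 ✓
  (2) y² = (0)² = 0, and 0 < 4 ✓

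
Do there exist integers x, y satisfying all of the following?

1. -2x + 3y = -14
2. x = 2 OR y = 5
No

The full constraint system is jointly infeasible over the integers. Each constraint and what it forces:

  - -2x + 3y = -14: is a linear equation tying the variables together
  - x = 2 OR y = 5: forces a choice: either x = 2 or y = 5

Split on the disjunction (x = 2 OR y = 5):
  • If x = 2: with x = 2, every remaining term of the linear equation is divisible by 3, so the left side is ≡ 0 (mod 3); but the right side -10 ≡ 2 (mod 3). No integers can satisfy it.
  • If y = 5: with y = 5, every remaining term of the linear equation is divisible by 2, so the left side is ≡ 0 (mod 2); but the right side -29 ≡ 1 (mod 2). No integers can satisfy it.
Both branches are infeasible, so the system has no integer solution.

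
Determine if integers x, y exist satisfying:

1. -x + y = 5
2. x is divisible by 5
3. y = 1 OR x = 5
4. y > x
Yes

Take x = 5, y = 10. Substituting into each constraint:
  (1) (-5) + 10 = 5 ✓
  (2) 5 = 5 × 1, remainder 0 ✓
  (3) x = 5, target 5 ✓ (second branch holds)
  (4) 10 > 5 ✓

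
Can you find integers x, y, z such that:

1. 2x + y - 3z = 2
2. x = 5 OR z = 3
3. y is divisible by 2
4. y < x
Yes

Take x = 5, y = 4, z = 4. Substituting into each constraint:
  (1) 2(5) + 4 - 3(4) = 2 ✓
  (2) x = 5, target 5 ✓ (first branch holds)
  (3) 4 = 2 × 2, remainder 0 ✓
  (4) 4 < 5 ✓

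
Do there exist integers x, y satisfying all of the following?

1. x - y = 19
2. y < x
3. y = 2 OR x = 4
Yes

Take x = 4, y = -15. Substituting into each constraint:
  (1) 4 + 15 = 19 ✓
  (2) -15 < 4 ✓
  (3) x = 4, target 4 ✓ (second branch holds)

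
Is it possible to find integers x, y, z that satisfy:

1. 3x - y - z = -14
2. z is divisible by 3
Yes

Take x = -4, y = 2, z = 0. Substituting into each constraint:
  (1) 3(-4) + (-2) + 0 = -14 ✓
  (2) 0 = 3 × 0, remainder 0 ✓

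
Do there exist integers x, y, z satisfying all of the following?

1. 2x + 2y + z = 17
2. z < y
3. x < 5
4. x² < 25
Yes

Take x = 3, y = 4, z = 3. Substituting into each constraint:
  (1) 2(3) + 2(4) + 3 = 17 ✓
  (2) 3 < 4 ✓
  (3) 3 < 5 ✓
  (4) x² = (3)² = 9, and 9 < 25 ✓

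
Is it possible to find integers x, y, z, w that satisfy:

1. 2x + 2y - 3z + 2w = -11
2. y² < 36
Yes

Take x = 0, y = -4, z = 1, w = 0. Substituting into each constraint:
  (1) 2(0) + 2(-4) - 3(1) + 2(0) = -11 ✓
  (2) y² = (-4)² = 16, and 16 < 36 ✓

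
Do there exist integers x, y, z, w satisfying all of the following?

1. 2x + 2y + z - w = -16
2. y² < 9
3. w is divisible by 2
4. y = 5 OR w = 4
Yes

Take x = 0, y = 0, z = -12, w = 4. Substituting into each constraint:
  (1) 2(0) + 2(0) + (-12) + (-4) = -16 ✓
  (2) y² = (0)² = 0, and 0 < 9 ✓
  (3) 4 = 2 × 2, remainder 0 ✓
  (4) w = 4, target 4 ✓ (second branch holds)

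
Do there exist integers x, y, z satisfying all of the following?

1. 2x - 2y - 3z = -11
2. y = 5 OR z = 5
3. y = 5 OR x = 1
Yes

Take x = 1, y = 5, z = 1. Substituting into each constraint:
  (1) 2(1) - 2(5) - 3(1) = -11 ✓
  (2) y = 5, target 5 ✓ (first branch holds)
  (3) y = 5, target 5 ✓ (first branch holds)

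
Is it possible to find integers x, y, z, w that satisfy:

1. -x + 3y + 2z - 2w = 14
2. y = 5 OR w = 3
Yes

Take x = -1, y = 5, z = 0, w = 1. Substituting into each constraint:
  (1) 1 + 3(5) + 2(0) - 2(1) = 14 ✓
  (2) y = 5, target 5 ✓ (first branch holds)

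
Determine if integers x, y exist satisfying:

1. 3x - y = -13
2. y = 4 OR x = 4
Yes

Take x = 4, y = 25. Substituting into each constraint:
  (1) 3(4) + (-25) = -13 ✓
  (2) x = 4, target 4 ✓ (second branch holds)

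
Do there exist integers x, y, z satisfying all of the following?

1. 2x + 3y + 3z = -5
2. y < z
Yes

Take x = -4, y = 0, z = 1. Substituting into each constraint:
  (1) 2(-4) + 3(0) + 3(1) = -5 ✓
  (2) 0 < 1 ✓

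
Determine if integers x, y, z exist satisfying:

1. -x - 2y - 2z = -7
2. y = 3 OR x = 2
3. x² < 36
Yes

Take x = 1, y = 3, z = 0. Substituting into each constraint:
  (1) (-1) - 2(3) - 2(0) = -7 ✓
  (2) y = 3, target 3 ✓ (first branch holds)
  (3) x² = (1)² = 1, and 1 < 36 ✓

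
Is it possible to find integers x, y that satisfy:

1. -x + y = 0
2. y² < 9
Yes

Take x = 0, y = 0. Substituting into each constraint:
  (1) 0 + 0 = 0 ✓
  (2) y² = (0)² = 0, and 0 < 9 ✓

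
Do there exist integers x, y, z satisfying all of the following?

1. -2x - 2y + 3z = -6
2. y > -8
Yes

Take x = 3, y = 0, z = 0. Substituting into each constraint:
  (1) -2(3) - 2(0) + 3(0) = -6 ✓
  (2) 0 > -8 ✓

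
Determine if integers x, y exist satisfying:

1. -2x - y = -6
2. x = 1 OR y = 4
Yes

Take x = 1, y = 4. Substituting into each constraint:
  (1) -2(1) + (-4) = -6 ✓
  (2) x = 1, target 1 ✓ (first branch holds)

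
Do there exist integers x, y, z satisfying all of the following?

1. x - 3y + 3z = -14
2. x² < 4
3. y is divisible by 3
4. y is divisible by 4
Yes

Take x = 1, y = 0, z = -5. Substituting into each constraint:
  (1) 1 - 3(0) + 3(-5) = -14 ✓
  (2) x² = (1)² = 1, and 1 < 4 ✓
  (3) 0 = 3 × 0, remainder 0 ✓
  (4) 0 = 4 × 0, remainder 0 ✓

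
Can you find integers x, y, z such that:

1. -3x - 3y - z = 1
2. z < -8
Yes

Take x = 3, y = 0, z = -10. Substituting into each constraint:
  (1) -3(3) - 3(0) + 10 = 1 ✓
  (2) -10 < -8 ✓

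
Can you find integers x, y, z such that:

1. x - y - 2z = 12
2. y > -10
Yes

Take x = 0, y = 0, z = -6. Substituting into each constraint:
  (1) 0 + 0 - 2(-6) = 12 ✓
  (2) 0 > -10 ✓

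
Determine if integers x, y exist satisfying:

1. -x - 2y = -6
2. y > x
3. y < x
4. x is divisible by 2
No

A contradictory subset is {y > x, y < x}. No integer assignment can satisfy these jointly:

  - y > x: bounds one variable relative to another variable
  - y < x: bounds one variable relative to another variable

Direct contradiction: y > x and x > y cannot both hold.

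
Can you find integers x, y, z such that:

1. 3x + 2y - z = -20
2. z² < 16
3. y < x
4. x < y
No

A contradictory subset is {y < x, x < y}. No integer assignment can satisfy these jointly:

  - y < x: bounds one variable relative to another variable
  - x < y: bounds one variable relative to another variable

Direct contradiction: x > y and y > x cannot both hold.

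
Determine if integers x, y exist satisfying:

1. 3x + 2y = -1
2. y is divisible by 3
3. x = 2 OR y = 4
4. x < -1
No

A contradictory subset is {y is divisible by 3, x = 2 OR y = 4, x < -1}. No integer assignment can satisfy these jointly:

  - y is divisible by 3: restricts y to multiples of 3
  - x = 2 OR y = 4: forces a choice: either x = 2 or y = 4
  - x < -1: bounds one variable relative to a constant

Split on the disjunction (x = 2 OR y = 4):
  • If x = 2: this contradicts the bound x ≤ -2.
  • If y = 4: this contradicts the divisibility constraint — 4 is not a multiple of 3.
Both branches are infeasible, so the system has no integer solution.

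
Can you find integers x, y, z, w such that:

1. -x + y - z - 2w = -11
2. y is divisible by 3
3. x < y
Yes

Take x = -1, y = 0, z = 0, w = 6. Substituting into each constraint:
  (1) 1 + 0 + 0 - 2(6) = -11 ✓
  (2) 0 = 3 × 0, remainder 0 ✓
  (3) -1 < 0 ✓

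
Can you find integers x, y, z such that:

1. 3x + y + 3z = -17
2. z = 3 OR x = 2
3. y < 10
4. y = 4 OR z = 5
Yes

Take x = -10, y = 4, z = 3. Substituting into each constraint:
  (1) 3(-10) + 4 + 3(3) = -17 ✓
  (2) z = 3, target 3 ✓ (first branch holds)
  (3) 4 < 10 ✓
  (4) y = 4, target 4 ✓ (first branch holds)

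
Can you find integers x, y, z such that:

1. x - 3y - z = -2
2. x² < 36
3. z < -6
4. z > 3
No

A contradictory subset is {z < -6, z > 3}. No integer assignment can satisfy these jointly:

  - z < -6: bounds one variable relative to a constant
  - z > 3: bounds one variable relative to a constant

Direct contradiction: the bounds on z require z ≥ 4 and z ≤ -7 simultaneously, which is empty.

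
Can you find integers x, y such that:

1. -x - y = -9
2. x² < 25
Yes

Take x = 0, y = 9. Substituting into each constraint:
  (1) 0 + (-9) = -9 ✓
  (2) x² = (0)² = 0, and 0 < 25 ✓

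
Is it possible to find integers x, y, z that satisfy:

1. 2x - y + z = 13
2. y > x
Yes

Take x = -1, y = 0, z = 15. Substituting into each constraint:
  (1) 2(-1) + 0 + 15 = 13 ✓
  (2) 0 > -1 ✓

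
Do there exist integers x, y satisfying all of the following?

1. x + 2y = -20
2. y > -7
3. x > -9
Yes

Take x = -8, y = -6. Substituting into each constraint:
  (1) (-8) + 2(-6) = -20 ✓
  (2) -6 > -7 ✓
  (3) -8 > -9 ✓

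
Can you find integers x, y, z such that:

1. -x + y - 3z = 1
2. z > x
Yes

Take x = -1, y = 0, z = 0. Substituting into each constraint:
  (1) 1 + 0 - 3(0) = 1 ✓
  (2) 0 > -1 ✓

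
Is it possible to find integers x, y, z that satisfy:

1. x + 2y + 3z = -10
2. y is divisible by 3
Yes

Take x = 2, y = 0, z = -4. Substituting into each constraint:
  (1) 2 + 2(0) + 3(-4) = -10 ✓
  (2) 0 = 3 × 0, remainder 0 ✓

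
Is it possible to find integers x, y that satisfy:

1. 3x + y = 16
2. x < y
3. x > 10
No

The full constraint system is jointly infeasible over the integers. Each constraint and what it forces:

  - 3x + y = 16: is a linear equation tying the variables together
  - x < y: bounds one variable relative to another variable
  - x > 10: bounds one variable relative to a constant

Propagating the comparison: y > x and x ≥ 11 give y ≥ 12. Range argument: with x ∈ [11, ∞], y ∈ [12, ∞], the left side of the equation is at least 45, but the right side is 16 < 45. No integer solution exists.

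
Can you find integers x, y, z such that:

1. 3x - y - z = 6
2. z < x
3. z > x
No

A contradictory subset is {z < x, z > x}. No integer assignment can satisfy these jointly:

  - z < x: bounds one variable relative to another variable
  - z > x: bounds one variable relative to another variable

Direct contradiction: x > z and z > x cannot both hold.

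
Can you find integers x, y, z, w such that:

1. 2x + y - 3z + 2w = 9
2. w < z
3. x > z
Yes

Take x = 1, y = 9, z = 0, w = -1. Substituting into each constraint:
  (1) 2(1) + 9 - 3(0) + 2(-1) = 9 ✓
  (2) -1 < 0 ✓
  (3) 1 > 0 ✓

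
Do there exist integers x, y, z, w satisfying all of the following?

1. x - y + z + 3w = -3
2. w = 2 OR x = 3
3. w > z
Yes

Take x = -10, y = 0, z = 1, w = 2. Substituting into each constraint:
  (1) (-10) + 0 + 1 + 3(2) = -3 ✓
  (2) w = 2, target 2 ✓ (first branch holds)
  (3) 2 > 1 ✓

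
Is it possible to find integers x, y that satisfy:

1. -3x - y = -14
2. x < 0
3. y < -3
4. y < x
No

A contradictory subset is {-3x - y = -14, x < 0, y < -3}. No integer assignment can satisfy these jointly:

  - -3x - y = -14: is a linear equation tying the variables together
  - x < 0: bounds one variable relative to a constant
  - y < -3: bounds one variable relative to a constant

Range argument: with x ∈ [−∞, -1], y ∈ [−∞, -4], the left side of the equation is at least 7, but the right side is -14 < 7. No integer solution exists.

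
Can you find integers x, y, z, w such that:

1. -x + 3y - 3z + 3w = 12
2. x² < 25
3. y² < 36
Yes

Take x = 0, y = 0, z = 0, w = 4. Substituting into each constraint:
  (1) 0 + 3(0) - 3(0) + 3(4) = 12 ✓
  (2) x² = (0)² = 0, and 0 < 25 ✓
  (3) y² = (0)² = 0, and 0 < 36 ✓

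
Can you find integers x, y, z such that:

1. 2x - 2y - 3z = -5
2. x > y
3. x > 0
Yes

Take x = 1, y = -1, z = 3. Substituting into each constraint:
  (1) 2(1) - 2(-1) - 3(3) = -5 ✓
  (2) 1 > -1 ✓
  (3) 1 > 0 ✓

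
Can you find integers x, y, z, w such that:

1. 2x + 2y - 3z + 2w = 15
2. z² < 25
Yes

Take x = 0, y = 6, z = -1, w = 0. Substituting into each constraint:
  (1) 2(0) + 2(6) - 3(-1) + 2(0) = 15 ✓
  (2) z² = (-1)² = 1, and 1 < 25 ✓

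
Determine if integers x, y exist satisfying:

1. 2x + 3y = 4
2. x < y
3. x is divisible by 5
Yes

Take x = -10, y = 8. Substituting into each constraint:
  (1) 2(-10) + 3(8) = 4 ✓
  (2) -10 < 8 ✓
  (3) -10 = 5 × -2, remainder 0 ✓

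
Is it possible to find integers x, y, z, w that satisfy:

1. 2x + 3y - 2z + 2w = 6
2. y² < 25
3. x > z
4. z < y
Yes

Take x = 0, y = 0, z = -1, w = 2. Substituting into each constraint:
  (1) 2(0) + 3(0) - 2(-1) + 2(2) = 6 ✓
  (2) y² = (0)² = 0, and 0 < 25 ✓
  (3) 0 > -1 ✓
  (4) -1 < 0 ✓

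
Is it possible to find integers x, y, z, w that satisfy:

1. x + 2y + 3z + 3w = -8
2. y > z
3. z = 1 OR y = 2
Yes

Take x = 0, y = 2, z = 1, w = -5. Substituting into each constraint:
  (1) 0 + 2(2) + 3(1) + 3(-5) = -8 ✓
  (2) 2 > 1 ✓
  (3) z = 1, target 1 ✓ (first branch holds)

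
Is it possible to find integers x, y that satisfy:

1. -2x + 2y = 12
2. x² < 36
Yes

Take x = 0, y = 6. Substituting into each constraint:
  (1) -2(0) + 2(6) = 12 ✓
  (2) x² = (0)² = 0, and 0 < 36 ✓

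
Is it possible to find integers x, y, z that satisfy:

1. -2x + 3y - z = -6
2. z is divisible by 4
Yes

Take x = 0, y = -2, z = 0. Substituting into each constraint:
  (1) -2(0) + 3(-2) + 0 = -6 ✓
  (2) 0 = 4 × 0, remainder 0 ✓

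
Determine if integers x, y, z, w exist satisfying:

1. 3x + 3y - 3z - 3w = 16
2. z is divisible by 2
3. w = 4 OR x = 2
No

Even the single constraint (3x + 3y - 3z - 3w = 16) is infeasible over the integers.

  - 3x + 3y - 3z - 3w = 16: every term on the left is divisible by 3, so the LHS ≡ 0 (mod 3), but the RHS 16 is not — no integer solution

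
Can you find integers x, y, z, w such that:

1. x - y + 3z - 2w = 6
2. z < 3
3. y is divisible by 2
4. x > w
Yes

Take x = 1, y = -2, z = 1, w = 0. Substituting into each constraint:
  (1) 1 + 2 + 3(1) - 2(0) = 6 ✓
  (2) 1 < 3 ✓
  (3) -2 = 2 × -1, remainder 0 ✓
  (4) 1 > 0 ✓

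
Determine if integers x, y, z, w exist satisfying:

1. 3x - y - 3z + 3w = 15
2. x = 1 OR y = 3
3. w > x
Yes

Take x = 1, y = 6, z = -4, w = 2. Substituting into each constraint:
  (1) 3(1) + (-6) - 3(-4) + 3(2) = 15 ✓
  (2) x = 1, target 1 ✓ (first branch holds)
  (3) 2 > 1 ✓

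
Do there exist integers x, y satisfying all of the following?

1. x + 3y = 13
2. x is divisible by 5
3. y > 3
Yes

Take x = -5, y = 6. Substituting into each constraint:
  (1) (-5) + 3(6) = 13 ✓
  (2) -5 = 5 × -1, remainder 0 ✓
  (3) 6 > 3 ✓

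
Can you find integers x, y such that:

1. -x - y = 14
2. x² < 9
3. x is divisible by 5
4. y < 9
Yes

Take x = 0, y = -14. Substituting into each constraint:
  (1) 0 + 14 = 14 ✓
  (2) x² = (0)² = 0, and 0 < 9 ✓
  (3) 0 = 5 × 0, remainder 0 ✓
  (4) -14 < 9 ✓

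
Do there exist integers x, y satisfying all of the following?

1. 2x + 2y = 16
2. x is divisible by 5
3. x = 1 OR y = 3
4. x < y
No

The full constraint system is jointly infeasible over the integers. Each constraint and what it forces:

  - 2x + 2y = 16: is a linear equation tying the variables together
  - x is divisible by 5: restricts x to multiples of 5
  - x = 1 OR y = 3: forces a choice: either x = 1 or y = 3
  - x < y: bounds one variable relative to another variable

Split on the disjunction (x = 1 OR y = 3):
  • If x = 1: this contradicts the divisibility constraint — 1 is not a multiple of 5.
  • If y = 3: the equation forces x = 5, giving (y, x) = (3, 5), which violates y > x.
Both branches are infeasible, so the system has no integer solution.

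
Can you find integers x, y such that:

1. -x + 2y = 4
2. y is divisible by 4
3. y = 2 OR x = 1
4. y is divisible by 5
No

A contradictory subset is {-x + 2y = 4, y = 2 OR x = 1, y is divisible by 5}. No integer assignment can satisfy these jointly:

  - -x + 2y = 4: is a linear equation tying the variables together
  - y = 2 OR x = 1: forces a choice: either y = 2 or x = 1
  - y is divisible by 5: restricts y to multiples of 5

Split on the disjunction (y = 2 OR x = 1):
  • If y = 2: this contradicts the divisibility constraint — 2 is not a multiple of 5.
  • If x = 1: with x = 1, writing y = 5y', every remaining term of the linear equation is divisible by 10, so the left side is ≡ 0 (mod 10); but the right side 5 ≡ 5 (mod 10). No integers can satisfy it.
Both branches are infeasible, so the system has no integer solution.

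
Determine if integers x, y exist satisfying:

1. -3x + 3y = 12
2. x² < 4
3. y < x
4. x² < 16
No

A contradictory subset is {-3x + 3y = 12, y < x}. No integer assignment can satisfy these jointly:

  - -3x + 3y = 12: is a linear equation tying the variables together
  - y < x: bounds one variable relative to another variable

From the equation, x − y = -4, i.e. x − y = -4; but x > y requires x − y ≥ 1. Contradiction.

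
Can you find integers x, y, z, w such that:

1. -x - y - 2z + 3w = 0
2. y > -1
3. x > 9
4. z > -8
Yes

Take x = 12, y = 0, z = 0, w = 4. Substituting into each constraint:
  (1) (-12) + 0 - 2(0) + 3(4) = 0 ✓
  (2) 0 > -1 ✓
  (3) 12 > 9 ✓
  (4) 0 > -8 ✓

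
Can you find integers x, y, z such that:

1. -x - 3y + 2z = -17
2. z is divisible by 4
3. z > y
Yes

Take x = 20, y = -1, z = 0. Substituting into each constraint:
  (1) (-20) - 3(-1) + 2(0) = -17 ✓
  (2) 0 = 4 × 0, remainder 0 ✓
  (3) 0 > -1 ✓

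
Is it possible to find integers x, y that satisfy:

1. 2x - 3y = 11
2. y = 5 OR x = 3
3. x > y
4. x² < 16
No

A contradictory subset is {2x - 3y = 11, y = 5 OR x = 3, x² < 16}. No integer assignment can satisfy these jointly:

  - 2x - 3y = 11: is a linear equation tying the variables together
  - y = 5 OR x = 3: forces a choice: either y = 5 or x = 3
  - x² < 16: restricts x to |x| ≤ 3

Split on the disjunction (y = 5 OR x = 3):
  • If y = 5: the equation forces x = 13, but x² < 16 requires |x| ≤ 3.
  • If x = 3: with x = 3, every remaining term of the linear equation is divisible by 3, so the left side is ≡ 0 (mod 3); but the right side 5 ≡ 2 (mod 3). No integers can satisfy it.
Both branches are infeasible, so the system has no integer solution.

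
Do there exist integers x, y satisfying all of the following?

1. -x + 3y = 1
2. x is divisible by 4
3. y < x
Yes

Take x = 8, y = 3. Substituting into each constraint:
  (1) (-8) + 3(3) = 1 ✓
  (2) 8 = 4 × 2, remainder 0 ✓
  (3) 3 < 8 ✓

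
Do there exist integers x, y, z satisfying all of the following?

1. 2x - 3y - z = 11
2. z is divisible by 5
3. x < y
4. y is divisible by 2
Yes

Take x = 1, y = 2, z = -15. Substituting into each constraint:
  (1) 2(1) - 3(2) + 15 = 11 ✓
  (2) -15 = 5 × -3, remainder 0 ✓
  (3) 1 < 2 ✓
  (4) 2 = 2 × 1, remainder 0 ✓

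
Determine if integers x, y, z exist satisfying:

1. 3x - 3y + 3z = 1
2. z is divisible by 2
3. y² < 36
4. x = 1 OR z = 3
No

Even the single constraint (3x - 3y + 3z = 1) is infeasible over the integers.

  - 3x - 3y + 3z = 1: every term on the left is divisible by 3, so the LHS ≡ 0 (mod 3), but the RHS 1 is not — no integer solution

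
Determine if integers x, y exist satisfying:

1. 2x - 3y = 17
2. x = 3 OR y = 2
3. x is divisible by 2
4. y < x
No

A contradictory subset is {2x - 3y = 17, x = 3 OR y = 2, x is divisible by 2}. No integer assignment can satisfy these jointly:

  - 2x - 3y = 17: is a linear equation tying the variables together
  - x = 3 OR y = 2: forces a choice: either x = 3 or y = 2
  - x is divisible by 2: restricts x to multiples of 2

Split on the disjunction (x = 3 OR y = 2):
  • If x = 3: this contradicts the divisibility constraint — 3 is not a multiple of 2.
  • If y = 2: with y = 2, writing x = 2x', every remaining term of the linear equation is divisible by 4, so the left side is ≡ 0 (mod 4); but the right side 23 ≡ 3 (mod 4). No integers can satisfy it.
Both branches are infeasible, so the system has no integer solution.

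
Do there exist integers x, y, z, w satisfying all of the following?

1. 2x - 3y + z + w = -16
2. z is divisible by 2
Yes

Take x = 0, y = 0, z = 0, w = -16. Substituting into each constraint:
  (1) 2(0) - 3(0) + 0 + (-16) = -16 ✓
  (2) 0 = 2 × 0, remainder 0 ✓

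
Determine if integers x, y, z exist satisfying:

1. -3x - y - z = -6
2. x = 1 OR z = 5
Yes

Take x = 1, y = 3, z = 0. Substituting into each constraint:
  (1) -3(1) + (-3) + 0 = -6 ✓
  (2) x = 1, target 1 ✓ (first branch holds)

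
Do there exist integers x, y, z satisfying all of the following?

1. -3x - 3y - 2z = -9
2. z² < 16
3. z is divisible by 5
Yes

Take x = 3, y = 0, z = 0. Substituting into each constraint:
  (1) -3(3) - 3(0) - 2(0) = -9 ✓
  (2) z² = (0)² = 0, and 0 < 16 ✓
  (3) 0 = 5 × 0, remainder 0 ✓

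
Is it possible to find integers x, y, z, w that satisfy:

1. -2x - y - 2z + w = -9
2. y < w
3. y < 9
Yes

Take x = 5, y = 0, z = 0, w = 1. Substituting into each constraint:
  (1) -2(5) + 0 - 2(0) + 1 = -9 ✓
  (2) 0 < 1 ✓
  (3) 0 < 9 ✓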